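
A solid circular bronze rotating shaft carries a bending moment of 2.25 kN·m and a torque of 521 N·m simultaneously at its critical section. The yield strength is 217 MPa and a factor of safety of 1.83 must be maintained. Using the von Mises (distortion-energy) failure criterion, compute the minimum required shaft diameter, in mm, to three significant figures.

d = 58.2 mm

σ_allow = σ_y/n = 217/1.83 = 118.6 MPa.
For a solid shaft σ_b = 32M/(πd³) and τ = 16T/(πd³), so the von Mises stress is σ' = (16/πd³)·√(4M²+3T²).
√(4M²+3T²) = √(4×(2.250×10^6)² + 3×(521000)²) = 4.590×10^6 N·mm.
d³ = 16×4.590×10^6/(π×118.6) = 197100 mm³.
d = 58.20 mm.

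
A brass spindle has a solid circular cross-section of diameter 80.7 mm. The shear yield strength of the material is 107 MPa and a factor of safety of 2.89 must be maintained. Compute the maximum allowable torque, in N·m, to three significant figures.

T_allow = 3820 N·m

τ_allow = 107/2.89 = 37.02 MPa.
For a solid shaft T_allow = τ_allow·πd³/16; πd³/16 = π×80.7³/16 = 103200 mm³.
T_allow = 37.02×103200 = 3.821×10^6 N·mm = 3821 N·m.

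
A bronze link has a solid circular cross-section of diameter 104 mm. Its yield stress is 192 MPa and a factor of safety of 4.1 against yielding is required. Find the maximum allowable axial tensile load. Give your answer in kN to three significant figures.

σ_allow = 192/4.1 = 46.83 MPa.
A = πd²/4 = π×104²/4 = 8495 mm².
F_allow = σ_allow × A = 46.83×8495 = 397800 N.

F_allow = 398 kN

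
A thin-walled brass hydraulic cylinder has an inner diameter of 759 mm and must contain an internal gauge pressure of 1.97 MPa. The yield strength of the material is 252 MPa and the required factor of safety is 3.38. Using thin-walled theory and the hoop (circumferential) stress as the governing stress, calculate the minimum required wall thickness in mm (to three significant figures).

t = 10.0 mm

σ_allow = 252/3.38 = 74.56 MPa.
Hoop stress σ_h = pD/(2t), so t = pD/(2σ_allow) = 1.97×759/(2×74.56) = 10.03 mm.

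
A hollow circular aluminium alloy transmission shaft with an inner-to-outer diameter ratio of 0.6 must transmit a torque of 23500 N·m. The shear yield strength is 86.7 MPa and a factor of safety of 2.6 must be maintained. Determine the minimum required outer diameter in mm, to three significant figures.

d_o = 160 mm

τ_allow = 86.7/2.6 = 33.35 MPa.
For a hollow shaft τ = 16T/[πd_o³(1−k⁴)] with k = 0.6, so 1−k⁴ = 0.8704.
d_o³ = 16T/[π τ_allow (1−k⁴)] = 16×2.3500×10^7/(π×33.35×0.8704) = 4.124×10^6 mm³.
d_o = 160.4 mm.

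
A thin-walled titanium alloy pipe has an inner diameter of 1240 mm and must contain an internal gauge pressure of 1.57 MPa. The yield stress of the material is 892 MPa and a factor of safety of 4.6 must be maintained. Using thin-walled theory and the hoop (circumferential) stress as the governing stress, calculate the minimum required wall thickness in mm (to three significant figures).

t = 5.02 mm

σ_allow = 892/4.6 = 193.9 MPa.
Hoop stress σ_h = pD/(2t), so t = pD/(2σ_allow) = 1.57×1240/(2×193.9) = 5.020 mm.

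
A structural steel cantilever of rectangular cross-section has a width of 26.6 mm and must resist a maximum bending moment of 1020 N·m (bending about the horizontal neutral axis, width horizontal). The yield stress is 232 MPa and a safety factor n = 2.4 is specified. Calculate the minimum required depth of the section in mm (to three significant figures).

h = 48.8 mm

σ_allow = 232/2.4 = 96.67 MPa.
For a rectangular section σ = 6M/(bh²), so h² = 6M/(b σ_allow) = 6×1020000/(26.6×96.67) = 2380 mm².
h = 48.79 mm.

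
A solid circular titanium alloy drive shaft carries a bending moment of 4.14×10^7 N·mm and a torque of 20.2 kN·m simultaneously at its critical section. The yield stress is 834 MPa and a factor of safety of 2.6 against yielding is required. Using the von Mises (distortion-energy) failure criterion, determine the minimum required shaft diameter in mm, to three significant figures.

σ_allow = σ_y/n = 834/2.6 = 320.8 MPa.
For a solid shaft σ_b = 32M/(πd³) and τ = 16T/(πd³), so the von Mises stress is σ' = (16/πd³)·√(4M²+3T²).
√(4M²+3T²) = √(4×(4.140×10^7)² + 3×(2.020×10^7)²) = 8.989×10^7 N·mm.
d³ = 16×8.989×10^7/(π×320.8) = 1.427×10^6 mm³.
d = 112.6 mm.

d = 113 mm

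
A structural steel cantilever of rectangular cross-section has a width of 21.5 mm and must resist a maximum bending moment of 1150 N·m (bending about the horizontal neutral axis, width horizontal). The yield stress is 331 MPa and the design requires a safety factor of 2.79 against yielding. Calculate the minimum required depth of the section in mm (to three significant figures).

h = 52.0 mm

σ_allow = 331/2.79 = 118.6 MPa.
For a rectangular section σ = 6M/(bh²), so h² = 6M/(b σ_allow) = 6×1150000/(21.5×118.6) = 2705 mm².
h = 52.01 mm.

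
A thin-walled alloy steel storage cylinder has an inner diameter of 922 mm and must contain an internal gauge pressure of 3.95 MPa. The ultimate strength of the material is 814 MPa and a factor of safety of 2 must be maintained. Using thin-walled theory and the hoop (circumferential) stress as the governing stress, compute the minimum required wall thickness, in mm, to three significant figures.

t = 4.47 mm

σ_allow = 814/2 = 407.0 MPa.
Hoop stress σ_h = pD/(2t), so t = pD/(2σ_allow) = 3.95×922/(2×407.0) = 4.474 mm.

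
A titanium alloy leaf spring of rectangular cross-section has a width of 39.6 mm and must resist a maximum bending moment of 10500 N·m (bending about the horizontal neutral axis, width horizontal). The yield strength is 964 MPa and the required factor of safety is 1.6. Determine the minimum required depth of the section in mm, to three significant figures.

σ_allow = 964/1.6 = 602.5 MPa.
For a rectangular section σ = 6M/(bh²), so h² = 6M/(b σ_allow) = 6×1.0500×10^7/(39.6×602.5) = 2641 mm².
h = 51.39 mm.

h = 51.4 mm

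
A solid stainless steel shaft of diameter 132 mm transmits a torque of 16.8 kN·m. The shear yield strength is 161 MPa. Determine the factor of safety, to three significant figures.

n = 4.33

τ = 16T/(πd³) = 16×1.6800×10^7/(π×132³) = 37.20 MPa.
n = τ_limit/τ = 161/37.20 = 4.328.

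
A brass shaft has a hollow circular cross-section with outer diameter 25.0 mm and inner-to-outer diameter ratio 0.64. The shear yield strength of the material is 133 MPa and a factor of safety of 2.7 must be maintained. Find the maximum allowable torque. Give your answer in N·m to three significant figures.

τ_allow = 133/2.7 = 49.26 MPa.
For a hollow shaft T_allow = τ_allow·πd_o³(1−k⁴)/16 with 1−k⁴ = 0.8322, so πd_o³(1−k⁴)/16 = 2553 mm³.
T_allow = 49.26×2553 = 125800 N·mm = 125.8 N·m.

T_allow = 126 N·m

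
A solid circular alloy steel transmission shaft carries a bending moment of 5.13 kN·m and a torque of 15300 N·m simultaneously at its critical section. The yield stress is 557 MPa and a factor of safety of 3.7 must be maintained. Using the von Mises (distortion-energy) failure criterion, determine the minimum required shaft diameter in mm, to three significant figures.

σ_allow = σ_y/n = 557/3.7 = 150.5 MPa.
For a solid shaft σ_b = 32M/(πd³) and τ = 16T/(πd³), so the von Mises stress is σ' = (16/πd³)·√(4M²+3T²).
√(4M²+3T²) = √(4×(5.130×10^6)² + 3×(1.530×10^7)²) = 2.842×10^7 N·mm.
d³ = 16×2.842×10^7/(π×150.5) = 961400 mm³.
d = 98.70 mm.

d = 98.7 mm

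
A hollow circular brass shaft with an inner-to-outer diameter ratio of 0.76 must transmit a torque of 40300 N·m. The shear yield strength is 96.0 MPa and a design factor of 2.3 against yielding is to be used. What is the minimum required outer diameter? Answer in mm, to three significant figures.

d_o = 195 mm

τ_allow = 96.0/2.3 = 41.74 MPa.
For a hollow shaft τ = 16T/[πd_o³(1−k⁴)] with k = 0.76, so 1−k⁴ = 0.6664.
d_o³ = 16T/[π τ_allow (1−k⁴)] = 16×4.0300×10^7/(π×41.74×0.6664) = 7.379×10^6 mm³.
d_o = 194.7 mm.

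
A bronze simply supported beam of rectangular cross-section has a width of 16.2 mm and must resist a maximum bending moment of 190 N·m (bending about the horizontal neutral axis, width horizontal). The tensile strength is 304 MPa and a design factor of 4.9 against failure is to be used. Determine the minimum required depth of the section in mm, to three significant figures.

h = 33.7 mm

σ_allow = 304/4.9 = 62.04 MPa.
For a rectangular section σ = 6M/(bh²), so h² = 6M/(b σ_allow) = 6×190000/(16.2×62.04) = 1134 mm².
h = 33.68 mm.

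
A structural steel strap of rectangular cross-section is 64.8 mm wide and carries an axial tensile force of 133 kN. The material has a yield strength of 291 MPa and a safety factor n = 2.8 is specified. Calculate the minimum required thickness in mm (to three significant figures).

σ_allow = 291/2.8 = 103.9 MPa.
Required area A = F/σ_allow = 133000/103.9 = 1280 mm².
t = A/w = 1280/64.8 = 19.75 mm.

t = 19.7 mm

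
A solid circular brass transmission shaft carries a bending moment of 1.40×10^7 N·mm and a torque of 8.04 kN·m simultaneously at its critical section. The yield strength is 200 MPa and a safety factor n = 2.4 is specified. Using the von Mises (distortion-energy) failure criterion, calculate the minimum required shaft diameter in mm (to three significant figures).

d = 124 mm

σ_allow = σ_y/n = 200/2.4 = 83.33 MPa.
For a solid shaft σ_b = 32M/(πd³) and τ = 16T/(πd³), so the von Mises stress is σ' = (16/πd³)·√(4M²+3T²).
√(4M²+3T²) = √(4×(1.400×10^7)² + 3×(8.040×10^6)²) = 3.127×10^7 N·mm.
d³ = 16×3.127×10^7/(π×83.33) = 1.911×10^6 mm³.
d = 124.1 mm.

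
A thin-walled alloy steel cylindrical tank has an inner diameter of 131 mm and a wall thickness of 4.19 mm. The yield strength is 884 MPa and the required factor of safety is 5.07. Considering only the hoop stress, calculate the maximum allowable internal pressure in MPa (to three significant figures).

p_allow = 11.2 MPa

σ_allow = 884/5.07 = 174.4 MPa.
σ_h = pD/(2t) → p_allow = 2σ_allow t/D = 2×174.4×4.19/131 = 11.15 MPa.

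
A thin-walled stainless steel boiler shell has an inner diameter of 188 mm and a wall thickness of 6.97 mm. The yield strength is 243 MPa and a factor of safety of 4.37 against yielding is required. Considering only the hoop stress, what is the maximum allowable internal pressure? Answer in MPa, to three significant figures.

σ_allow = 243/4.37 = 55.61 MPa.
σ_h = pD/(2t) → p_allow = 2σ_allow t/D = 2×55.61×6.97/188 = 4.123 MPa.

p_allow = 4.12 MPa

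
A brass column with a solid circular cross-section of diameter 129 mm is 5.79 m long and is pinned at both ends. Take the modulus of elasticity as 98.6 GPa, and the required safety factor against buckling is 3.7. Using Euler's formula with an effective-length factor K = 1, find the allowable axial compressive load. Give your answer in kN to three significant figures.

I = πd⁴/64 = π×129⁴/64 = 1.359×10^7 mm⁴.
Effective length L_e = KL = 1×5.79 m = 5790 mm.
Euler critical load P_cr = π²EI/L_e² = π²×98600×1.359×10^7/5790² = 394600 N.
P_allow = P_cr/n = 394600/3.7 = 106600 N.

P_allow = 107 kN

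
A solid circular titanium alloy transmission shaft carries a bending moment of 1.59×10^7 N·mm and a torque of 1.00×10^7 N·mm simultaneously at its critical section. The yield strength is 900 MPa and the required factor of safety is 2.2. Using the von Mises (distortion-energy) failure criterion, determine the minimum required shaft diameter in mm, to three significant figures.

σ_allow = σ_y/n = 900/2.2 = 409.1 MPa.
For a solid shaft σ_b = 32M/(πd³) and τ = 16T/(πd³), so the von Mises stress is σ' = (16/πd³)·√(4M²+3T²).
√(4M²+3T²) = √(4×(1.590×10^7)² + 3×(1.000×10^7)²) = 3.621×10^7 N·mm.
d³ = 16×3.621×10^7/(π×409.1) = 450800 mm³.
d = 76.68 mm.

d = 76.7 mm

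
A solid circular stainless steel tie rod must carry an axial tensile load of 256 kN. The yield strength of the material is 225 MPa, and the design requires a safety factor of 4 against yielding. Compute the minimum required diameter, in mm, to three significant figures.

Allowable stress σ_allow = 225/4 = 56.25 MPa.
Required area A = F/σ_allow = 256000/56.25 = 4551 mm².
A = πd²/4 → d = √(4A/π) = 76.12 mm.

d = 76.1 mm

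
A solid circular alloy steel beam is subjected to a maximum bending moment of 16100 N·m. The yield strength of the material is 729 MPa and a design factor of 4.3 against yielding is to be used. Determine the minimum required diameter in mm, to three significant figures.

σ_allow = 729/4.3 = 169.5 MPa.
For a solid circular section σ = 32M/(πd³), so d³ = 32M/(π σ_allow) = 32×1.6100×10^7/(π×169.5) = 967300 mm³.
d = 98.90 mm.

d = 98.9 mm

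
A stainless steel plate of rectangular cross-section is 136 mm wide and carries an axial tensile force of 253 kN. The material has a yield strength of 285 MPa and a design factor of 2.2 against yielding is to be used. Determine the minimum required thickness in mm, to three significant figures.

σ_allow = 285/2.2 = 129.5 MPa.
Required area A = F/σ_allow = 253000/129.5 = 1953 mm².
t = A/w = 1953/136 = 14.36 mm.

t = 14.4 mm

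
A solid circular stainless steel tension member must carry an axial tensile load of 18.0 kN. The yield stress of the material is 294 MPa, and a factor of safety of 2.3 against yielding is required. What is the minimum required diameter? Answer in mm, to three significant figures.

d = 13.4 mm

Allowable stress σ_allow = 294/2.3 = 127.8 MPa.
Required area A = F/σ_allow = 18000/127.8 = 140.8 mm².
A = πd²/4 → d = √(4A/π) = 13.39 mm.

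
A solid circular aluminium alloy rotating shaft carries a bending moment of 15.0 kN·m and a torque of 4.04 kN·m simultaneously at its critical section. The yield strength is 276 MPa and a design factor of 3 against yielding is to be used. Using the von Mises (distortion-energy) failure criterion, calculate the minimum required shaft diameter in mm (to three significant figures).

d = 119 mm

σ_allow = σ_y/n = 276/3 = 92.00 MPa.
For a solid shaft σ_b = 32M/(πd³) and τ = 16T/(πd³), so the von Mises stress is σ' = (16/πd³)·√(4M²+3T²).
√(4M²+3T²) = √(4×(1.500×10^7)² + 3×(4.040×10^6)²) = 3.081×10^7 N·mm.
d³ = 16×3.081×10^7/(π×92.00) = 1.705×10^6 mm³.
d = 119.5 mm.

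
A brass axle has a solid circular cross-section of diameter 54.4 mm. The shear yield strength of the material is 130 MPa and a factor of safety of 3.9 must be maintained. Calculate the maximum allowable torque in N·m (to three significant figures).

τ_allow = 130/3.9 = 33.33 MPa.
For a solid shaft T_allow = τ_allow·πd³/16; πd³/16 = π×54.4³/16 = 31610 mm³.
T_allow = 33.33×31610 = 1.054×10^6 N·mm = 1054 N·m.

T_allow = 1050 N·m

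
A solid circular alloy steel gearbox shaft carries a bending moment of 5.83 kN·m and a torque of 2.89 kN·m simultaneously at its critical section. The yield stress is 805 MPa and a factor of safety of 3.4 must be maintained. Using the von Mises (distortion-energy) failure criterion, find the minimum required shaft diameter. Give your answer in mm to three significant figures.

d = 64.9 mm

σ_allow = σ_y/n = 805/3.4 = 236.8 MPa.
For a solid shaft σ_b = 32M/(πd³) and τ = 16T/(πd³), so the von Mises stress is σ' = (16/πd³)·√(4M²+3T²).
√(4M²+3T²) = √(4×(5.830×10^6)² + 3×(2.890×10^6)²) = 1.269×10^7 N·mm.
d³ = 16×1.269×10^7/(π×236.8) = 272900 mm³.
d = 64.87 mm.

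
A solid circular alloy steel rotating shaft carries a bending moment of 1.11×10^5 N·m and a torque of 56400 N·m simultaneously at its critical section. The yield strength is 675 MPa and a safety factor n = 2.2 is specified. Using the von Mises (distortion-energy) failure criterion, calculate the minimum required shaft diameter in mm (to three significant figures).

σ_allow = σ_y/n = 675/2.2 = 306.8 MPa.
For a solid shaft σ_b = 32M/(πd³) and τ = 16T/(πd³), so the von Mises stress is σ' = (16/πd³)·√(4M²+3T²).
√(4M²+3T²) = √(4×(1.110×10^8)² + 3×(5.640×10^7)²) = 2.425×10^8 N·mm.
d³ = 16×2.425×10^8/(π×306.8) = 4.026×10^6 mm³.
d = 159.1 mm.

d = 159 mm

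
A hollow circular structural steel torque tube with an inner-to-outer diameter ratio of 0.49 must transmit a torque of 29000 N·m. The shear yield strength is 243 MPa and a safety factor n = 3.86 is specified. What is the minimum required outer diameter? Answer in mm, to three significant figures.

d_o = 136 mm

τ_allow = 243/3.86 = 62.95 MPa.
For a hollow shaft τ = 16T/[πd_o³(1−k⁴)] with k = 0.49, so 1−k⁴ = 0.9424.
d_o³ = 16T/[π τ_allow (1−k⁴)] = 16×2.9000×10^7/(π×62.95×0.9424) = 2.490×10^6 mm³.
d_o = 135.5 mm.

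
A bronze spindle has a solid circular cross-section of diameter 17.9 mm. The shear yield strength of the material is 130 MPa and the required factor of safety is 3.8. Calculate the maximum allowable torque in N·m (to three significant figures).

τ_allow = 130/3.8 = 34.21 MPa.
For a solid shaft T_allow = τ_allow·πd³/16; πd³/16 = π×17.9³/16 = 1126 mm³.
T_allow = 34.21×1126 = 38530 N·mm = 38.53 N·m.

T_allow = 38.5 N·m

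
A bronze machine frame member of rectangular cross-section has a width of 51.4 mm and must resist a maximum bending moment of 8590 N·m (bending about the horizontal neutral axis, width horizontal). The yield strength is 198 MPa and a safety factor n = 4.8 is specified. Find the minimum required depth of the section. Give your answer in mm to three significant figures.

σ_allow = 198/4.8 = 41.25 MPa.
For a rectangular section σ = 6M/(bh²), so h² = 6M/(b σ_allow) = 6×8590000/(51.4×41.25) = 24310 mm².
h = 155.9 mm.

h = 156 mm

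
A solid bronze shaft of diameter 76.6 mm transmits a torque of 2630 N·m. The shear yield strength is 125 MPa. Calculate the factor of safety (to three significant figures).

τ = 16T/(πd³) = 16×2630000/(π×76.6³) = 29.80 MPa.
n = τ_limit/τ = 125/29.80 = 4.194.

n = 4.19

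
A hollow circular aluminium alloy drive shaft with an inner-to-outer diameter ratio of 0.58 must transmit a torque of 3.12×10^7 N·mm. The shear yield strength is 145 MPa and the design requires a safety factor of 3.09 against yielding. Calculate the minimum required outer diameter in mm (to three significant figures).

d_o = 156 mm

τ_allow = 145/3.09 = 46.93 MPa.
For a hollow shaft τ = 16T/[πd_o³(1−k⁴)] with k = 0.58, so 1−k⁴ = 0.8868.
d_o³ = 16T/[π τ_allow (1−k⁴)] = 16×3.1200×10^7/(π×46.93×0.8868) = 3.818×10^6 mm³.
d_o = 156.3 mm.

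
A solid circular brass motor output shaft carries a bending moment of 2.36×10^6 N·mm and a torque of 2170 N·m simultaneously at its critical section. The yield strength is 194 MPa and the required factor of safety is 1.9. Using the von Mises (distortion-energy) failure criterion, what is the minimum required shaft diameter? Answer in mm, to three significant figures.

d = 67.0 mm

σ_allow = σ_y/n = 194/1.9 = 102.1 MPa.
For a solid shaft σ_b = 32M/(πd³) and τ = 16T/(πd³), so the von Mises stress is σ' = (16/πd³)·√(4M²+3T²).
√(4M²+3T²) = √(4×(2.360×10^6)² + 3×(2.170×10^6)²) = 6.034×10^6 N·mm.
d³ = 16×6.034×10^6/(π×102.1) = 301000 mm³.
d = 67.01 mm.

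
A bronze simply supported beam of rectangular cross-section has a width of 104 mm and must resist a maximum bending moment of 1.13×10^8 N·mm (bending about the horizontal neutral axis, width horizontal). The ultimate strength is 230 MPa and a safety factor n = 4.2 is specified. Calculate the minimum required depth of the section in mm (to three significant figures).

h = 345 mm

σ_allow = 230/4.2 = 54.76 MPa.
For a rectangular section σ = 6M/(bh²), so h² = 6M/(b σ_allow) = 6×1.1300×10^8/(104×54.76) = 119000 mm².
h = 345.0 mm.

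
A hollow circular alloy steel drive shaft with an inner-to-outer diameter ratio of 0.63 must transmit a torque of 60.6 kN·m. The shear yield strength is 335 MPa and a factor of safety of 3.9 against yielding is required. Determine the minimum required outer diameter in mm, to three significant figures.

d_o = 162 mm

τ_allow = 335/3.9 = 85.90 MPa.
For a hollow shaft τ = 16T/[πd_o³(1−k⁴)] with k = 0.63, so 1−k⁴ = 0.8425.
d_o³ = 16T/[π τ_allow (1−k⁴)] = 16×6.0600×10^7/(π×85.90×0.8425) = 4.265×10^6 mm³.
d_o = 162.2 mm.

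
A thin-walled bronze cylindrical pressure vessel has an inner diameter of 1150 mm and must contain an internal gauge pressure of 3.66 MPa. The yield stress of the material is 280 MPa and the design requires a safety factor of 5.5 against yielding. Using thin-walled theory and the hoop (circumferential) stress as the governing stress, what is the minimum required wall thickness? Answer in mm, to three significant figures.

t = 41.3 mm

σ_allow = 280/5.5 = 50.91 MPa.
Hoop stress σ_h = pD/(2t), so t = pD/(2σ_allow) = 3.66×1150/(2×50.91) = 41.34 mm.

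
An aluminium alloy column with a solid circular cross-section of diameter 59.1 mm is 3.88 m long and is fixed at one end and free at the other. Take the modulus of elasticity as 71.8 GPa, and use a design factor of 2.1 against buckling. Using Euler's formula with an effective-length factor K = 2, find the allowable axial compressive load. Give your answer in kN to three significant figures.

I = πd⁴/64 = π×59.1⁴/64 = 598900 mm⁴.
Effective length L_e = KL = 2×3.88 m = 7760 mm.
Euler critical load P_cr = π²EI/L_e² = π²×71800×598900/7760² = 7047 N.
P_allow = P_cr/n = 7047/2.1 = 3356 N.

P_allow = 3.36 kN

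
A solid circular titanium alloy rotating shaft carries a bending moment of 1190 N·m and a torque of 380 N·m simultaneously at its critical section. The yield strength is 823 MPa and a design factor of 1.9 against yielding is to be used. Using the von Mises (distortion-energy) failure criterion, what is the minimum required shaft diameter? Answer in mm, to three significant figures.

d = 30.7 mm

σ_allow = σ_y/n = 823/1.9 = 433.2 MPa.
For a solid shaft σ_b = 32M/(πd³) and τ = 16T/(πd³), so the von Mises stress is σ' = (16/πd³)·√(4M²+3T²).
√(4M²+3T²) = √(4×(1.190×10^6)² + 3×(380000)²) = 2.469×10^6 N·mm.
d³ = 16×2.469×10^6/(π×433.2) = 29030 mm³.
d = 30.74 mm.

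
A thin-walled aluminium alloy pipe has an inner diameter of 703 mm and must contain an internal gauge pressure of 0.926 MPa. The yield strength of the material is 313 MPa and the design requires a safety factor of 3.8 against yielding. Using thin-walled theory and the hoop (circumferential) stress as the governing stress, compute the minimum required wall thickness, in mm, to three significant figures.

σ_allow = 313/3.8 = 82.37 MPa.
Hoop stress σ_h = pD/(2t), so t = pD/(2σ_allow) = 0.926×703/(2×82.37) = 3.952 mm.

t = 3.95 mm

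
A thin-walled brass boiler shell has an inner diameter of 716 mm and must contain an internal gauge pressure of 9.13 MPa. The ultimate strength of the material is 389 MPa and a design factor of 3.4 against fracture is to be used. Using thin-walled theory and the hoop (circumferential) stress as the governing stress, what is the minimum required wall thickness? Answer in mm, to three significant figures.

σ_allow = 389/3.4 = 114.4 MPa.
Hoop stress σ_h = pD/(2t), so t = pD/(2σ_allow) = 9.13×716/(2×114.4) = 28.57 mm.

t = 28.6 mm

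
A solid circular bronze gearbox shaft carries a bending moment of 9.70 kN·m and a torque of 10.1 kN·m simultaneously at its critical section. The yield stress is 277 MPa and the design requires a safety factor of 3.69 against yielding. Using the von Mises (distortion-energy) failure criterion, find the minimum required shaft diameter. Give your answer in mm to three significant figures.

d = 121 mm

σ_allow = σ_y/n = 277/3.69 = 75.07 MPa.
For a solid shaft σ_b = 32M/(πd³) and τ = 16T/(πd³), so the von Mises stress is σ' = (16/πd³)·√(4M²+3T²).
√(4M²+3T²) = √(4×(9.700×10^6)² + 3×(1.010×10^7)²) = 2.612×10^7 N·mm.
d³ = 16×2.612×10^7/(π×75.07) = 1.772×10^6 mm³.
d = 121.0 mm.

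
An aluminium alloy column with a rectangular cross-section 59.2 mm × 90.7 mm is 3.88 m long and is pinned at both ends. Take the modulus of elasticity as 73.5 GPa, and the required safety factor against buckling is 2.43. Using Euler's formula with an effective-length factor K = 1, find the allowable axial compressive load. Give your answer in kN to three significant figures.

P_allow = 31.1 kN

Buckling occurs about the weak axis: I_min = h·b³/12 = 90.7×59.2³/12 = 1.568×10^6 mm⁴ (b = 59.2 mm is the smaller dimension).
Effective length L_e = KL = 1×3.88 m = 3880 mm.
Euler critical load P_cr = π²EI/L_e² = π²×73500×1.568×10^6/3880² = 75560 N.
P_allow = P_cr/n = 75560/2.43 = 31100 N.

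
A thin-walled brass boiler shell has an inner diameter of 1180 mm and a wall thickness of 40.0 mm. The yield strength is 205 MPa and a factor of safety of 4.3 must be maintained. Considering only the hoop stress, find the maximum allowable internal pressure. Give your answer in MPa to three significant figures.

p_allow = 3.23 MPa

σ_allow = 205/4.3 = 47.67 MPa.
σ_h = pD/(2t) → p_allow = 2σ_allow t/D = 2×47.67×40.0/1180 = 3.232 MPa.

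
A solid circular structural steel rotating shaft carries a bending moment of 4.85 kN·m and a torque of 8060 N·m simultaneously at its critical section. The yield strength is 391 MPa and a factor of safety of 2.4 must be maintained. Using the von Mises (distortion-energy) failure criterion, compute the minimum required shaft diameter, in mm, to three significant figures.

σ_allow = σ_y/n = 391/2.4 = 162.9 MPa.
For a solid shaft σ_b = 32M/(πd³) and τ = 16T/(πd³), so the von Mises stress is σ' = (16/πd³)·√(4M²+3T²).
√(4M²+3T²) = √(4×(4.850×10^6)² + 3×(8.060×10^6)²) = 1.700×10^7 N·mm.
d³ = 16×1.700×10^7/(π×162.9) = 531400 mm³.
d = 81.00 mm.

d = 81.0 mm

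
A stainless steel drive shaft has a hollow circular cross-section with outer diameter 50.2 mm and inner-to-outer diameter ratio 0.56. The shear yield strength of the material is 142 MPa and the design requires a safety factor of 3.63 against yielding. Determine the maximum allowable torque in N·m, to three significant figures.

T_allow = 876 N·m

τ_allow = 142/3.63 = 39.12 MPa.
For a hollow shaft T_allow = τ_allow·πd_o³(1−k⁴)/16 with 1−k⁴ = 0.9017, so πd_o³(1−k⁴)/16 = 22400 mm³.
T_allow = 39.12×22400 = 876100 N·mm = 876.1 N·m.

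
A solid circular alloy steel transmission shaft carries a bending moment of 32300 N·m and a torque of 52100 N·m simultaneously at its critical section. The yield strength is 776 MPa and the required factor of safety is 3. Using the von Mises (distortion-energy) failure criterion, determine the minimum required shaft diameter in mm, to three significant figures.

d = 130 mm

σ_allow = σ_y/n = 776/3 = 258.7 MPa.
For a solid shaft σ_b = 32M/(πd³) and τ = 16T/(πd³), so the von Mises stress is σ' = (16/πd³)·√(4M²+3T²).
√(4M²+3T²) = √(4×(3.230×10^7)² + 3×(5.210×10^7)²) = 1.110×10^8 N·mm.
d³ = 16×1.110×10^8/(π×258.7) = 2.185×10^6 mm³.
d = 129.8 mm.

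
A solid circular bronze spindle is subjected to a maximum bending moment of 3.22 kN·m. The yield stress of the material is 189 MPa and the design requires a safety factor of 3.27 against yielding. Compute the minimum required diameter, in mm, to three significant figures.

σ_allow = 189/3.27 = 57.80 MPa.
For a solid circular section σ = 32M/(πd³), so d³ = 32M/(π σ_allow) = 32×3220000/(π×57.80) = 567500 mm³.
d = 82.79 mm.

d = 82.8 mm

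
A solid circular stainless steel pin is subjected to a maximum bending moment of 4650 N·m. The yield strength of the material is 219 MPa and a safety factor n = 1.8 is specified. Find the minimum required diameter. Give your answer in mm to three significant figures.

σ_allow = 219/1.8 = 121.7 MPa.
For a solid circular section σ = 32M/(πd³), so d³ = 32M/(π σ_allow) = 32×4650000/(π×121.7) = 389300 mm³.
d = 73.02 mm.

d = 73.0 mm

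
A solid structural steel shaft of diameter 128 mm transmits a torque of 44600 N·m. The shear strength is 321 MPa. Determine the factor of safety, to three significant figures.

τ = 16T/(πd³) = 16×4.4600×10^7/(π×128³) = 108.3 MPa.
n = τ_limit/τ = 321/108.3 = 2.964.

n = 2.96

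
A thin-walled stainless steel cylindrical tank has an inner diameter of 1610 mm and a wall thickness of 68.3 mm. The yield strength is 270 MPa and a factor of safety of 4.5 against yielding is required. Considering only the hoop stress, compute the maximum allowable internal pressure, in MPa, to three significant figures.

p_allow = 5.09 MPa

σ_allow = 270/4.5 = 60.00 MPa.
σ_h = pD/(2t) → p_allow = 2σ_allow t/D = 2×60.00×68.3/1610 = 5.091 MPa.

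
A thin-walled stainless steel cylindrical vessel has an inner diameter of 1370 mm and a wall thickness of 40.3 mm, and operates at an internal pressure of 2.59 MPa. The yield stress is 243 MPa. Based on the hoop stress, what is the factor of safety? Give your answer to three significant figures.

σ_h = pD/(2t) = 2.59×1370/(2×40.3) = 44.02 MPa.
n = 243/44.02 = 5.520.

n = 5.52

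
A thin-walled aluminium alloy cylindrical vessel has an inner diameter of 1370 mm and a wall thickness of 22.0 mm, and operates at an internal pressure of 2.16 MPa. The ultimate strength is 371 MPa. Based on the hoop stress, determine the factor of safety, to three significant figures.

σ_h = pD/(2t) = 2.16×1370/(2×22.0) = 67.25 MPa.
n = 371/67.25 = 5.516.

n = 5.52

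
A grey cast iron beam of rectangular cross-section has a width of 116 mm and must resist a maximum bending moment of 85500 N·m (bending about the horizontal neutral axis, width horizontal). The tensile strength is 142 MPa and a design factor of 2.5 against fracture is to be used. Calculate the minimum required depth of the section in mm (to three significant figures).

σ_allow = 142/2.5 = 56.80 MPa.
For a rectangular section σ = 6M/(bh²), so h² = 6M/(b σ_allow) = 6×8.5500×10^7/(116×56.80) = 77860 mm².
h = 279.0 mm.

h = 279 mm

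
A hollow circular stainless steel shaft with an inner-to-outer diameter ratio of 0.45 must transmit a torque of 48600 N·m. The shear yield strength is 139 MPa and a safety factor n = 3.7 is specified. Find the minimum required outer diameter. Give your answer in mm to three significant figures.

d_o = 190 mm

τ_allow = 139/3.7 = 37.57 MPa.
For a hollow shaft τ = 16T/[πd_o³(1−k⁴)] with k = 0.45, so 1−k⁴ = 0.9590.
d_o³ = 16T/[π τ_allow (1−k⁴)] = 16×4.8600×10^7/(π×37.57×0.9590) = 6.870×10^6 mm³.
d_o = 190.1 mm.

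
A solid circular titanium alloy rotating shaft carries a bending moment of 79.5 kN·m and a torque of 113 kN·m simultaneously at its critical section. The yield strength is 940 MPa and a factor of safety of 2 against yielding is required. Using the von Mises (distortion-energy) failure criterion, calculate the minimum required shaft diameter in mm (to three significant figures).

d = 140 mm

σ_allow = σ_y/n = 940/2 = 470.0 MPa.
For a solid shaft σ_b = 32M/(πd³) and τ = 16T/(πd³), so the von Mises stress is σ' = (16/πd³)·√(4M²+3T²).
√(4M²+3T²) = √(4×(7.950×10^7)² + 3×(1.130×10^8)²) = 2.522×10^8 N·mm.
d³ = 16×2.522×10^8/(π×470.0) = 2.732×10^6 mm³.
d = 139.8 mm.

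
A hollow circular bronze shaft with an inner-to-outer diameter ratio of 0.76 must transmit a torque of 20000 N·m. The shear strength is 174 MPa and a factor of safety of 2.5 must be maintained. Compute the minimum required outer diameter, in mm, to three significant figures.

τ_allow = 174/2.5 = 69.60 MPa.
For a hollow shaft τ = 16T/[πd_o³(1−k⁴)] with k = 0.76, so 1−k⁴ = 0.6664.
d_o³ = 16T/[π τ_allow (1−k⁴)] = 16×2.0000×10^7/(π×69.60×0.6664) = 2.196×10^6 mm³.
d_o = 130.0 mm.

d_o = 130 mm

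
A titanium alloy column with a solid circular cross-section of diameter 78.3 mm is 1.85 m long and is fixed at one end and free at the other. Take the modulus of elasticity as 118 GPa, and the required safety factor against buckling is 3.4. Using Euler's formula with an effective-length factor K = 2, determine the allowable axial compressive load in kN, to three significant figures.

P_allow = 46.2 kN

I = πd⁴/64 = π×78.3⁴/64 = 1.845×10^6 mm⁴.
Effective length L_e = KL = 2×1.85 m = 3700 mm.
Euler critical load P_cr = π²EI/L_e² = π²×118000×1.845×10^6/3700² = 157000 N.
P_allow = P_cr/n = 157000/3.4 = 46170 N.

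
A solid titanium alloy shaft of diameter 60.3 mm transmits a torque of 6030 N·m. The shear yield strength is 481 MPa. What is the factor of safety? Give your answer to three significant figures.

τ = 16T/(πd³) = 16×6030000/(π×60.3³) = 140.1 MPa.
n = τ_limit/τ = 481/140.1 = 3.434.

n = 3.43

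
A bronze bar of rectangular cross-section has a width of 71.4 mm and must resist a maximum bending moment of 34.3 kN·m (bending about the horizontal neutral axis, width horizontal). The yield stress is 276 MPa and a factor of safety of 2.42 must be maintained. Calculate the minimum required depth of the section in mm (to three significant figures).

h = 159 mm

σ_allow = 276/2.42 = 114.0 MPa.
For a rectangular section σ = 6M/(bh²), so h² = 6M/(b σ_allow) = 6×3.4300×10^7/(71.4×114.0) = 25270 mm².
h = 159.0 mm.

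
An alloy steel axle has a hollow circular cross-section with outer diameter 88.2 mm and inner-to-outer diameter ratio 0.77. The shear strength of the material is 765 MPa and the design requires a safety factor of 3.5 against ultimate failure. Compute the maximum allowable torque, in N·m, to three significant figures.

τ_allow = 765/3.5 = 218.6 MPa.
For a hollow shaft T_allow = τ_allow·πd_o³(1−k⁴)/16 with 1−k⁴ = 0.6485, so πd_o³(1−k⁴)/16 = 87360 mm³.
T_allow = 218.6×87360 = 1.909×10^7 N·mm = 19090 N·m.

T_allow = 19100 N·m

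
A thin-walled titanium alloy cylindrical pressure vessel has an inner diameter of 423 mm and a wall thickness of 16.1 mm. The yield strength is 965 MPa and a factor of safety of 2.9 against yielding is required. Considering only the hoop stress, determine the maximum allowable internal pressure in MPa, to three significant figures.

σ_allow = 965/2.9 = 332.8 MPa.
σ_h = pD/(2t) → p_allow = 2σ_allow t/D = 2×332.8×16.1/423 = 25.33 MPa.

p_allow = 25.3 MPa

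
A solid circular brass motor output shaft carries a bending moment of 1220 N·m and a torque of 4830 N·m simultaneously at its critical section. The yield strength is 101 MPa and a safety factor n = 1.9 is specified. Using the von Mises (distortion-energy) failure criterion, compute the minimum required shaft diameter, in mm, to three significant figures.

σ_allow = σ_y/n = 101/1.9 = 53.16 MPa.
For a solid shaft σ_b = 32M/(πd³) and τ = 16T/(πd³), so the von Mises stress is σ' = (16/πd³)·√(4M²+3T²).
√(4M²+3T²) = √(4×(1.220×10^6)² + 3×(4.830×10^6)²) = 8.714×10^6 N·mm.
d³ = 16×8.714×10^6/(π×53.16) = 834900 mm³.
d = 94.16 mm.

d = 94.2 mm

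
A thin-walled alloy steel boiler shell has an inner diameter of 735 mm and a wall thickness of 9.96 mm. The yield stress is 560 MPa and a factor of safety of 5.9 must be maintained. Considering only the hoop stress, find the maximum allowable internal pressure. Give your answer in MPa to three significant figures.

p_allow = 2.57 MPa

σ_allow = 560/5.9 = 94.92 MPa.
σ_h = pD/(2t) → p_allow = 2σ_allow t/D = 2×94.92×9.96/735 = 2.572 MPa.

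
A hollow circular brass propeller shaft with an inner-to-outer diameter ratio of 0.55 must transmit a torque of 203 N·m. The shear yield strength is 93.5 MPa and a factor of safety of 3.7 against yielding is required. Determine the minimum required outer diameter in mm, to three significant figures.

d_o = 35.6 mm

τ_allow = 93.5/3.7 = 25.27 MPa.
For a hollow shaft τ = 16T/[πd_o³(1−k⁴)] with k = 0.55, so 1−k⁴ = 0.9085.
d_o³ = 16T/[π τ_allow (1−k⁴)] = 16×203000/(π×25.27×0.9085) = 45030 mm³.
d_o = 35.58 mm.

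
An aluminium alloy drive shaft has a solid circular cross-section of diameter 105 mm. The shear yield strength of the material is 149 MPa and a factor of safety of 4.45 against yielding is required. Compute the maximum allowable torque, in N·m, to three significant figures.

τ_allow = 149/4.45 = 33.48 MPa.
For a solid shaft T_allow = τ_allow·πd³/16; πd³/16 = π×105³/16 = 227300 mm³.
T_allow = 33.48×227300 = 7.611×10^6 N·mm = 7611 N·m.

T_allow = 7610 N·m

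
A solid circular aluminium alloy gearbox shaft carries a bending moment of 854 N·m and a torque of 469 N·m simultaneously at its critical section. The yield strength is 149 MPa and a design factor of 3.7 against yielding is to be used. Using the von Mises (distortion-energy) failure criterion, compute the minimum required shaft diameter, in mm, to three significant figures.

σ_allow = σ_y/n = 149/3.7 = 40.27 MPa.
For a solid shaft σ_b = 32M/(πd³) and τ = 16T/(πd³), so the von Mises stress is σ' = (16/πd³)·√(4M²+3T²).
√(4M²+3T²) = √(4×(854000)² + 3×(469000)²) = 1.891×10^6 N·mm.
d³ = 16×1.891×10^6/(π×40.27) = 239200 mm³.
d = 62.08 mm.

d = 62.1 mm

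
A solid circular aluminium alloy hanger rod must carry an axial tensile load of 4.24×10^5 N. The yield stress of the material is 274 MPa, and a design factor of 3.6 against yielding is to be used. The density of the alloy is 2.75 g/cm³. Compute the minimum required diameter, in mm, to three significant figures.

Allowable stress σ_allow = 274/3.6 = 76.11 MPa.
Required area A = F/σ_allow = 424000/76.11 = 5571 mm².
A = πd²/4 → d = √(4A/π) = 84.22 mm.

d = 84.2 mm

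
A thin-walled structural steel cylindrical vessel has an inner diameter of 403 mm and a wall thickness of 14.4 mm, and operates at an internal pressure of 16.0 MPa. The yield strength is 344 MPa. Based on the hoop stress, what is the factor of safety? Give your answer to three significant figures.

n = 1.54

σ_h = pD/(2t) = 16.0×403/(2×14.4) = 223.9 MPa.
n = 344/223.9 = 1.536.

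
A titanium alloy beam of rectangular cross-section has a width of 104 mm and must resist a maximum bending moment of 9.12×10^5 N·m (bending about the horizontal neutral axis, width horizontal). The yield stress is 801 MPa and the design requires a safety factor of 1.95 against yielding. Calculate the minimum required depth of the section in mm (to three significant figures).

h = 358 mm

σ_allow = 801/1.95 = 410.8 MPa.
For a rectangular section σ = 6M/(bh²), so h² = 6M/(b σ_allow) = 6×9.1200×10^8/(104×410.8) = 128100 mm².
h = 357.9 mm.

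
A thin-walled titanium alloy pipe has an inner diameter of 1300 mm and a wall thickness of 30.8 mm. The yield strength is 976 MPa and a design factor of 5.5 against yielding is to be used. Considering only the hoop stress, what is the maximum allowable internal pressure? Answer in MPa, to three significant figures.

p_allow = 8.41 MPa

σ_allow = 976/5.5 = 177.5 MPa.
σ_h = pD/(2t) → p_allow = 2σ_allow t/D = 2×177.5×30.8/1300 = 8.409 MPa.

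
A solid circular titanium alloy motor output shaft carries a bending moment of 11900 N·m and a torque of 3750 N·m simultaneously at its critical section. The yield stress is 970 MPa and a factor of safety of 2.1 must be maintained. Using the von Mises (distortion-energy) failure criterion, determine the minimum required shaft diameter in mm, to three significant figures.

d = 64.8 mm

σ_allow = σ_y/n = 970/2.1 = 461.9 MPa.
For a solid shaft σ_b = 32M/(πd³) and τ = 16T/(πd³), so the von Mises stress is σ' = (16/πd³)·√(4M²+3T²).
√(4M²+3T²) = √(4×(1.190×10^7)² + 3×(3.750×10^6)²) = 2.467×10^7 N·mm.
d³ = 16×2.467×10^7/(π×461.9) = 272000 mm³.
d = 64.79 mm.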